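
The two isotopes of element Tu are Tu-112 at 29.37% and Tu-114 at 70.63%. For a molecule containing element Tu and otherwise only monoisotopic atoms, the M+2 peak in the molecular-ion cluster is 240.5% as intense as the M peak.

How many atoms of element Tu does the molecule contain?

With n Tu atoms, P(M+2)/P(M) = C(n,1)·p^(n−1)q / p^n = n·q/p = n · 0.7063/0.2937.
n = 2.405 × 0.2937/0.7063 = 1.00 ≈ 1

1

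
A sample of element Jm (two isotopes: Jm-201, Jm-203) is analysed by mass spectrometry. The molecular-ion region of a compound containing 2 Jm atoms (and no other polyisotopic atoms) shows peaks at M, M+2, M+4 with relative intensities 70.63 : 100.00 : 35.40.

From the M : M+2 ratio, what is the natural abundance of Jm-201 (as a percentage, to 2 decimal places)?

58.55%

Let p = fractional abundance of Jm-201. I(M+2)/I(M) = [C(2,1)·p^1·(1−p)] / p^2 = 2·(1−p)/p = 100.00/70.63 = 1.4158
(1−p)/p = 1.4158/2 = 0.7079  ⇒  p = 1/(1 + 0.7079) = 0.5855
Jm-201: 58.55%, Jm-203: 41.45%.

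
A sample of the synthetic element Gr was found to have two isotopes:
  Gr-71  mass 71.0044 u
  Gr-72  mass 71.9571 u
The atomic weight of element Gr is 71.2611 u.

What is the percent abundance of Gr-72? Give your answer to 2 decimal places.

Let x be the fractional abundance of Gr-71; then Gr-72 has abundance 1 − x.
71.0044·x + 71.9571·(1 − x) = 71.2611
(71.0044 − 71.9571)·x = 71.2611 − 71.9571
x = -0.6960 / -0.9527 = 0.73056 → 73.06% Gr-71, 26.94% Gr-72.

26.94%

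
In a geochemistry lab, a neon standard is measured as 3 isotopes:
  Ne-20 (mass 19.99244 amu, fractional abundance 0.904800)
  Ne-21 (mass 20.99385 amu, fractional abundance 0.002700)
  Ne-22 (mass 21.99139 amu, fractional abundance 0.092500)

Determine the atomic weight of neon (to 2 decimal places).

Ar = Σ fᵢ·mᵢ = 0.904800 × 19.99244 + 0.002700 × 20.99385 + 0.092500 × 21.99139
= 18.089160 + 0.056683 + 2.034204 = 20.180047 amu

20.18 amu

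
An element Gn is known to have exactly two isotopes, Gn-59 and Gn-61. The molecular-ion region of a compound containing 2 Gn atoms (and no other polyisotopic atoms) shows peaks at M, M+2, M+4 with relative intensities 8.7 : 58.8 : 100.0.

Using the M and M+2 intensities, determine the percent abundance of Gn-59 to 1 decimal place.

22.8%

If p is the fraction of Gn that is Gn-59, then I(M+2)/I(M) = [C(2,1)·p^1·(1−p)] / p^2 = 2·(1−p)/p = 58.8/8.7 = 6.7586
(1−p)/p = 6.7586/2 = 3.3793  ⇒  p = 1/(1 + 3.3793) = 0.2283
Gn-59: 22.8%, Gn-61: 77.2%.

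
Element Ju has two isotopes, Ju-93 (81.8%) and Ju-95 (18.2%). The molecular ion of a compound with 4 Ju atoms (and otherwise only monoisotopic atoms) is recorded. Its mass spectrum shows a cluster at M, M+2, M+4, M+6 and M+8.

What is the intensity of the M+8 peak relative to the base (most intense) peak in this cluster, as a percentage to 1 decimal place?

Term probabilities: M 0.4477, M+2 0.3985, M+4 0.1330, M+6 0.0197, M+8 0.0011. Base peak = M.
P(M) = C(4,0) × 0.818^4 × 0.182^0 = 1 × 0.44772693 × 1.0000 = 0.447727 (base)
P(M+8) = C(4,4) × 0.818^0 × 0.182^4 = 1 × 1.0000 × 0.0010972 = 0.001097
Relative intensity = 0.001097 / 0.447727 × 100 = 0.2

0.2%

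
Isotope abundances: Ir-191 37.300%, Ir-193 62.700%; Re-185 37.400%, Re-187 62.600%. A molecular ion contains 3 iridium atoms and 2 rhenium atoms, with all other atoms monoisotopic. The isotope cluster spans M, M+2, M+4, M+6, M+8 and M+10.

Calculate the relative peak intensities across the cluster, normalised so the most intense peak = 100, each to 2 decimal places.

Iridium pattern (n=3): 0.05189512 : 0.26170165 : 0.43991135 : 0.24649188
Rhenium pattern (n=2): 0.139876 : 0.468248 : 0.391876
Convolve the two distributions (both contribute in 2-u steps):
  M: 0.05189512×0.139876 = 0.007259
  M+2: 0.05189512×0.468248 + 0.26170165×0.139876 = 0.060906
  M+4: 0.05189512×0.391876 + 0.26170165×0.468248 + 0.43991135×0.139876 = 0.204411
  M+6: 0.26170165×0.391876 + 0.43991135×0.468248 + 0.24649188×0.139876 = 0.343021
  M+8: 0.43991135×0.391876 + 0.24649188×0.468248 = 0.287810
  M+10: 0.24649188×0.391876 = 0.096594
Scale to base peak (0.343021) = 100: 2.12 : 17.76 : 59.59 : 100.00 : 83.90 : 28.16

2.12 : 17.76 : 59.59 : 100.00 : 83.90 : 28.16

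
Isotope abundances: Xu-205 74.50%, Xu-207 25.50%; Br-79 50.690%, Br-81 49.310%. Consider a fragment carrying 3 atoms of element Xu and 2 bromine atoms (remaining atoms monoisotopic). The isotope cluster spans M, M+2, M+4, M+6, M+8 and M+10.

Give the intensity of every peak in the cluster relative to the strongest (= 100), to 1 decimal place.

30.3 : 90.2 : 100.0 : 51.5 : 12.5 : 1.2

Element Xu pattern (n=3): 0.41349362 : 0.42459412 : 0.14533087 : 0.01658138
Bromine pattern (n=2): 0.25694761 : 0.49990478 : 0.24314761
Convolve the two distributions (both contribute in 2-u steps):
  M: 0.41349362×0.25694761 = 0.106246
  M+2: 0.41349362×0.49990478 + 0.42459412×0.25694761 = 0.315806
  M+4: 0.41349362×0.24314761 + 0.42459412×0.49990478 + 0.14533087×0.25694761 = 0.350139
  M+6: 0.42459412×0.24314761 + 0.14533087×0.49990478 + 0.01658138×0.25694761 = 0.180151
  M+8: 0.14533087×0.24314761 + 0.01658138×0.49990478 = 0.043626
  M+10: 0.01658138×0.24314761 = 0.004032
Scale to base peak (0.350139) = 100: 30.3 : 90.2 : 100.0 : 51.5 : 12.5 : 1.2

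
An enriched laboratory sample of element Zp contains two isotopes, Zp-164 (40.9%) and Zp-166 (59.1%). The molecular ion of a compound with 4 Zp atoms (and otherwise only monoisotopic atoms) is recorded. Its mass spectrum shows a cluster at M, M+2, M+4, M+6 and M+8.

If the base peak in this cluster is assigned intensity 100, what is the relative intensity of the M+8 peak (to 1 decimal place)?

34.8

(0.409 + 0.591)^4 gives M 0.0280, M+2 0.1617, M+4 0.3506, M+6 0.3377, M+8 0.1220; the largest is M+4.
P(M+4) = C(4,2) × 0.409^2 × 0.591^2 = 6 × 0.167281 × 0.349281 = 0.350568 (base)
P(M+8) = C(4,4) × 0.409^0 × 0.591^4 = 1 × 1.0000 × 0.12199722 = 0.121997
Relative intensity = 0.121997 / 0.350568 × 100 = 34.8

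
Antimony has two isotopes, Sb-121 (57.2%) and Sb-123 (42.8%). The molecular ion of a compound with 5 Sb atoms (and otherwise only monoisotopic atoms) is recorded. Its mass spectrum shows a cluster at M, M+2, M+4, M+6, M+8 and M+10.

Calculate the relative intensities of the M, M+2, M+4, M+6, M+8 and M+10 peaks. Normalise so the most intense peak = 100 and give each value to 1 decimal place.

Expanding (0.572 + 0.428)^5:
P(M) = 0.572^5 = 0.061232
P(M+2) = 5 × 0.572^4 × 0.428^1 = 0.229086
P(M+4) = 10 × 0.572^3 × 0.428^2 = 0.342827
P(M+6) = 10 × 0.572^2 × 0.428^3 = 0.256521
P(M+8) = 5 × 0.572^1 × 0.428^4 = 0.095971
P(M+10) = 0.428^5 = 0.014362
The M+4 peak is largest (0.342827); scaling to 100 gives 17.9 : 66.8 : 100.0 : 74.8 : 28.0 : 4.2.

17.9 : 66.8 : 100.0 : 74.8 : 28.0 : 4.2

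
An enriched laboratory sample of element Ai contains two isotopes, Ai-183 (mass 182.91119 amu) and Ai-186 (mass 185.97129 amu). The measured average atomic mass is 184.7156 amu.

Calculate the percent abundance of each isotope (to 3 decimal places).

Writing the weighted mean with unknown fraction x of Ai-183:
182.91119·x + 185.97129·(1 − x) = 184.7156
(182.91119 − 185.97129)·x = 184.7156 − 185.97129
x = -1.25569 / -3.06010 = 0.41034 → 41.034% Ai-183, 58.966% Ai-186.

Ai-183: 41.034%, Ai-186: 58.966%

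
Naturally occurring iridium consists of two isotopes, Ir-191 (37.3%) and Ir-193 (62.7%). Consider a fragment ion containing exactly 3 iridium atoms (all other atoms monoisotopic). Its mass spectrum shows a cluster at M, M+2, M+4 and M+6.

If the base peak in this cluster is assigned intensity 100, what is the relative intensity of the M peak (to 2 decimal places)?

(0.373 + 0.627)^3 gives M 0.0519, M+2 0.2617, M+4 0.4399, M+6 0.2465; the largest is M+4.
P(M+4) = C(3,2) × 0.373^1 × 0.627^2 = 3 × 0.3730 × 0.393129 = 0.439911 (base)
P(M) = C(3,0) × 0.373^3 × 0.627^0 = 1 × 0.05189512 × 1.0000 = 0.051895
Relative intensity = 0.051895 / 0.439911 × 100 = 11.80

11.80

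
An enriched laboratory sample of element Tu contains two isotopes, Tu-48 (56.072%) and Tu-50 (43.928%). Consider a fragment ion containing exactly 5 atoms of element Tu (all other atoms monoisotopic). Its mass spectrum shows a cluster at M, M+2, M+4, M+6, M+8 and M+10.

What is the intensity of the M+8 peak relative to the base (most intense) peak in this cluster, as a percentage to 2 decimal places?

Binomial terms of (0.56072 + 0.43928)^5: M 0.0554, M+2 0.2171, M+4 0.3402, M+6 0.2665, M+8 0.1044, M+10 0.0164 → M+4 is the base peak.
P(M+4) = C(5,2) × 0.56072^3 × 0.43928^2 = 10 × 0.17629425 × 0.19296692 = 0.340190 (base)
P(M+8) = C(5,4) × 0.56072^1 × 0.43928^4 = 5 × 0.56072 × 0.03723623 = 0.104395
Relative intensity = 0.104395 / 0.340190 × 100 = 30.69

30.69%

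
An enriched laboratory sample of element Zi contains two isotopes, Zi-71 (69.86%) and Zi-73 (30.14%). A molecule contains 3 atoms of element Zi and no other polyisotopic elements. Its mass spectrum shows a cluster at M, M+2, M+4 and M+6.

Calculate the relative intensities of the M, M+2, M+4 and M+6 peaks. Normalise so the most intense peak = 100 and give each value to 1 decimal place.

77.3 : 100.0 : 43.1 : 6.2

Each Zi atom is independently Zi-71 (p = 0.6986) or Zi-73 (q = 0.3014); the cluster is the binomial expansion (p + q)^3.
P(M) = 0.6986^3 = 0.340946
P(M+2) = 3 × 0.6986^2 × 0.3014^1 = 0.441288
P(M+4) = 3 × 0.6986^1 × 0.3014^2 = 0.190387
P(M+6) = 0.3014^3 = 0.027380
The M+2 peak is largest (0.441288); scaling to 100 gives 77.3 : 100.0 : 43.1 : 6.2.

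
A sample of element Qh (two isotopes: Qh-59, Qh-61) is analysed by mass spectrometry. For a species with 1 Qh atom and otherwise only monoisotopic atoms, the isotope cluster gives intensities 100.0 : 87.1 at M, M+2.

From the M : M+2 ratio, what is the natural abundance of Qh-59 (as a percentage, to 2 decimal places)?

53.45%

If p is the fraction of Qh that is Qh-59, then I(M+2)/I(M) = [C(1,1)·p^0·(1−p)] / p^1 = 1·(1−p)/p = 87.1/100.0 = 0.8710
(1−p)/p = 0.8710/1 = 0.8710  ⇒  p = 1/(1 + 0.8710) = 0.5345
Qh-59: 53.45%, Qh-61: 46.55%.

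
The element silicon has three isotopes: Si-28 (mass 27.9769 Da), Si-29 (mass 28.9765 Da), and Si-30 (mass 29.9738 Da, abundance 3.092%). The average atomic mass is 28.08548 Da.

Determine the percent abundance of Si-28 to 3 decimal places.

Let x and y be the fractions of Si-28 and Si-29. Then x + y = 1 − 0.03092 = 0.96908 and 27.9769x + 28.9765y = 28.08548 − 0.03092×29.9738 = 27.158690104.
Substituting: 27.9769x + 28.9765(0.96908 − x) = 27.158690104
(27.9769 − 28.9765)x = -0.921856516  ⇒  x = 0.92223, y = 0.04685
Si-28: 92.223%, Si-29: 4.685%.

92.223%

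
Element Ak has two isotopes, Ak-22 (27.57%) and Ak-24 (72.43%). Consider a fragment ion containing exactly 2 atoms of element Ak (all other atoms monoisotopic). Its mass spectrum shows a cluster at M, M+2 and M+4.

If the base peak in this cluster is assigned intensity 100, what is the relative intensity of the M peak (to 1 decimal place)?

14.5

Term probabilities: M 0.0760, M+2 0.3994, M+4 0.5246. Base peak = M+4.
P(M+4) = C(2,2) × 0.2757^0 × 0.7243^2 = 1 × 1.0000 × 0.52461049 = 0.524610 (base)
P(M) = C(2,0) × 0.2757^2 × 0.7243^0 = 1 × 0.07601049 × 1.0000 = 0.076010
Relative intensity = 0.076010 / 0.524610 × 100 = 14.5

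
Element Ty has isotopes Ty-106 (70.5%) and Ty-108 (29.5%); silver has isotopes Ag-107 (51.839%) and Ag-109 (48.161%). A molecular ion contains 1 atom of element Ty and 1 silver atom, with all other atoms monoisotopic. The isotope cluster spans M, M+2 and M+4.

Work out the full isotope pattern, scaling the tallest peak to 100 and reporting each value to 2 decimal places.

Element Ty pattern (n=1): 0.7050 : 0.2950
Silver pattern (n=1): 0.51839 : 0.48161
Convolve the two distributions (both contribute in 2-u steps):
  M: 0.7050×0.51839 = 0.365465
  M+2: 0.7050×0.48161 + 0.2950×0.51839 = 0.492460
  M+4: 0.2950×0.48161 = 0.142075
Scale to base peak (0.492460) = 100: 74.21 : 100.00 : 28.85

74.21 : 100.00 : 28.85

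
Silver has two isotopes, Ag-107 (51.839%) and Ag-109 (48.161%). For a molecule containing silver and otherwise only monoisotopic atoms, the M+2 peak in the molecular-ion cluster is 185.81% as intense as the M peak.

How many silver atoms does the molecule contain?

The M+2/M ratio from n Ag atoms is n · q/p = n · 0.48161/0.51839.
n = 1.8581 × 0.51839/0.48161 = 2.00 ≈ 2

2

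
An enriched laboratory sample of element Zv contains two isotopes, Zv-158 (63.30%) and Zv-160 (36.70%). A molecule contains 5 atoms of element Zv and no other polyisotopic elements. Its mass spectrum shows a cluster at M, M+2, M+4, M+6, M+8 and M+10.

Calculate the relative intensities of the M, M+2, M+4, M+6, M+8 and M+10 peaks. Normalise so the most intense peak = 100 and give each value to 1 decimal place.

29.7 : 86.2 : 100.0 : 58.0 : 16.8 : 1.9

Expanding (0.6330 + 0.3670)^5:
P(M) = 0.6330^5 = 0.101629
P(M+2) = 5 × 0.6330^4 × 0.3670^1 = 0.294612
P(M+4) = 10 × 0.6330^3 × 0.3670^2 = 0.341620
P(M+6) = 10 × 0.6330^2 × 0.3670^3 = 0.198064
P(M+8) = 5 × 0.6330^1 × 0.3670^4 = 0.057417
P(M+10) = 0.3670^5 = 0.006658
The M+4 peak is largest (0.341620); scaling to 100 gives 29.7 : 86.2 : 100.0 : 58.0 : 16.8 : 1.9.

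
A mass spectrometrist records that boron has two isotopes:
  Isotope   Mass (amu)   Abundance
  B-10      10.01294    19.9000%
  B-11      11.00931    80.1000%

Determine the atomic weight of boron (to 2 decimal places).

10.81 amu

The abundance-weighted mean is 0.199000 × 10.01294 + 0.801000 × 11.00931
= 1.992575 + 8.818457 = 10.811032 amu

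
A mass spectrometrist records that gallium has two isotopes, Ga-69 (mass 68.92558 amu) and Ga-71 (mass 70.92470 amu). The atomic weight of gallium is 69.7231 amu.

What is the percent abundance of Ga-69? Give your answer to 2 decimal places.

Let x be the fractional abundance of Ga-69; then Ga-71 has abundance 1 − x.
68.92558·x + 70.92470·(1 − x) = 69.7231
(68.92558 − 70.92470)·x = 69.7231 − 70.92470
x = -1.20160 / -1.99912 = 0.60106 → 60.11% Ga-69, 39.89% Ga-71.

60.11%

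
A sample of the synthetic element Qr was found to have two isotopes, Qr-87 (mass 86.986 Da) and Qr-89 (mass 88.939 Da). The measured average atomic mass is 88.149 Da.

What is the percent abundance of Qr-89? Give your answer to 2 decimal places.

59.55%

Writing the weighted mean with unknown fraction x of Qr-87:
86.986·x + 88.939·(1 − x) = 88.149
(86.986 − 88.939)·x = 88.149 − 88.939
x = -0.790 / -1.953 = 0.40451 → 40.45% Qr-87, 59.55% Qr-89.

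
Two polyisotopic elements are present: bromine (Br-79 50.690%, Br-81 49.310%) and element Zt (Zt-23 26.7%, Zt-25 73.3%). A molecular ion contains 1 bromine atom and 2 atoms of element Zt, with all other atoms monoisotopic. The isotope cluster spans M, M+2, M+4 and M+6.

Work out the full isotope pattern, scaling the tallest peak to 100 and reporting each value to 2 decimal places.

Bromine pattern (n=1): 0.5069 : 0.4931
Element Zt pattern (n=2): 0.071289 : 0.391422 : 0.537289
Convolve the two distributions (both contribute in 2-u steps):
  M: 0.5069×0.071289 = 0.036136
  M+2: 0.5069×0.391422 + 0.4931×0.071289 = 0.233564
  M+4: 0.5069×0.537289 + 0.4931×0.391422 = 0.465362
  M+6: 0.4931×0.537289 = 0.264937
Scale to base peak (0.465362) = 100: 7.77 : 50.19 : 100.00 : 56.93

7.77 : 50.19 : 100.00 : 56.93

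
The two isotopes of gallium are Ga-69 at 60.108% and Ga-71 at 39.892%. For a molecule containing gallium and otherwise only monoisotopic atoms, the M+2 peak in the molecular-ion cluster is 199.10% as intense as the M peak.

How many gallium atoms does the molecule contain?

3

The M+2/M ratio from n Ga atoms is n · q/p = n · 0.39892/0.60108.
n = 1.9910 × 0.60108/0.39892 = 3.00 ≈ 3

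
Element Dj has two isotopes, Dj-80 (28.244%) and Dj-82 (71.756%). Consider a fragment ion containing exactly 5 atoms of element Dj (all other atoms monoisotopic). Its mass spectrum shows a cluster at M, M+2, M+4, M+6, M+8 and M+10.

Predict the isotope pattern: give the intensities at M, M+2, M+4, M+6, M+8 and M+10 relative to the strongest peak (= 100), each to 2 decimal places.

0.48 : 6.10 : 30.99 : 78.72 : 100.00 : 50.81

Each Dj atom is independently Dj-80 (p = 0.28244) or Dj-82 (q = 0.71756); the cluster is the binomial expansion (p + q)^5.
P(M) = 0.28244^5 = 0.001797
P(M+2) = 5 × 0.28244^4 × 0.71756^1 = 0.022831
P(M+4) = 10 × 0.28244^3 × 0.71756^2 = 0.116010
P(M+6) = 10 × 0.28244^2 × 0.71756^3 = 0.294732
P(M+8) = 5 × 0.28244^1 × 0.71756^4 = 0.374394
P(M+10) = 0.71756^5 = 0.190235
The M+8 peak is largest (0.374394); scaling to 100 gives 0.48 : 6.10 : 30.99 : 78.72 : 100.00 : 50.81.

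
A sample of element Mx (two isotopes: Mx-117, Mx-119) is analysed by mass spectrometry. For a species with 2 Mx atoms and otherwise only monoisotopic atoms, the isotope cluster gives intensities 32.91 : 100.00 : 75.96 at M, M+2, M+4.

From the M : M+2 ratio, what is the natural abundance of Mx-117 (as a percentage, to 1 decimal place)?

39.7%

Let p = fractional abundance of Mx-117. I(M+2)/I(M) = [C(2,1)·p^1·(1−p)] / p^2 = 2·(1−p)/p = 100.00/32.91 = 3.0386
(1−p)/p = 3.0386/2 = 1.5193  ⇒  p = 1/(1 + 1.5193) = 0.3969
Mx-117: 39.7%, Mx-119: 60.3%.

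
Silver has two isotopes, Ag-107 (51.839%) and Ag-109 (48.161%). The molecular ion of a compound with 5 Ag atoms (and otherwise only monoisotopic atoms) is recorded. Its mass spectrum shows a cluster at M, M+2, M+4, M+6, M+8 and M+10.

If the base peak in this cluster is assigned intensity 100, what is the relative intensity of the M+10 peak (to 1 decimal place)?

8.0

Term probabilities: M 0.0374, M+2 0.1739, M+4 0.3231, M+6 0.3002, M+8 0.1394, M+10 0.0259. Base peak = M+4.
P(M+4) = C(5,2) × 0.51839^3 × 0.48161^2 = 10 × 0.13930601 × 0.23194819 = 0.323118 (base)
P(M+10) = C(5,5) × 0.51839^0 × 0.48161^5 = 1 × 1.0000 × 0.0259106 = 0.025911
Relative intensity = 0.025911 / 0.323118 × 100 = 8.0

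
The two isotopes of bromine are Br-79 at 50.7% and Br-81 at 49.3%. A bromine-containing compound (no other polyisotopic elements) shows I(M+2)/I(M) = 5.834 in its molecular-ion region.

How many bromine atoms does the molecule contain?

The M+2/M ratio from n Br atoms is n · q/p = n · 0.493/0.507.
n = 5.834 × 0.507/0.493 = 6.00 ≈ 6

6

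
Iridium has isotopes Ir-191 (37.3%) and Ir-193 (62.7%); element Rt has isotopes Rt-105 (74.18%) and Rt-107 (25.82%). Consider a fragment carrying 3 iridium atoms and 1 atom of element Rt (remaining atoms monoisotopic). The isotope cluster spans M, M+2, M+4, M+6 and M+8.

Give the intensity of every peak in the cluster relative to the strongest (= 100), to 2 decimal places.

Iridium pattern (n=3): 0.05189512 : 0.26170165 : 0.43991135 : 0.24649188
Element Rt pattern (n=1): 0.7418 : 0.2582
Convolve the two distributions (both contribute in 2-u steps):
  M: 0.05189512×0.7418 = 0.038496
  M+2: 0.05189512×0.2582 + 0.26170165×0.7418 = 0.207530
  M+4: 0.26170165×0.2582 + 0.43991135×0.7418 = 0.393898
  M+6: 0.43991135×0.2582 + 0.24649188×0.7418 = 0.296433
  M+8: 0.24649188×0.2582 = 0.063644
Scale to base peak (0.393898) = 100: 9.77 : 52.69 : 100.00 : 75.26 : 16.16

9.77 : 52.69 : 100.00 : 75.26 : 16.16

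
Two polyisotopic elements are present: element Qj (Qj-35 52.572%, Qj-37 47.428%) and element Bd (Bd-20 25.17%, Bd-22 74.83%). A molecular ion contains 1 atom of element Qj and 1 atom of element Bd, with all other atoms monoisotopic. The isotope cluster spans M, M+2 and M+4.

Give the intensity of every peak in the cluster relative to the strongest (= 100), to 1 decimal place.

Element Qj pattern (n=1): 0.52572 : 0.47428
Element Bd pattern (n=1): 0.2517 : 0.7483
Convolve the two distributions (both contribute in 2-u steps):
  M: 0.52572×0.2517 = 0.132324
  M+2: 0.52572×0.7483 + 0.47428×0.2517 = 0.512773
  M+4: 0.47428×0.7483 = 0.354904
Scale to base peak (0.512773) = 100: 25.8 : 100.0 : 69.2

25.8 : 100.0 : 69.2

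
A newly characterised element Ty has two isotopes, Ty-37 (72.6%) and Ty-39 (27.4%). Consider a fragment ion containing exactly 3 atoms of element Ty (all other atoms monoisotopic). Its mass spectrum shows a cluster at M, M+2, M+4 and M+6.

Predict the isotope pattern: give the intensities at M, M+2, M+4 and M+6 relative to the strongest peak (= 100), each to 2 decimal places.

88.32 : 100.00 : 37.74 : 4.75

The 3 Ty atoms are independent, so intensities follow the terms of (0.726 + 0.274)^3.
P(M) = 0.726^3 = 0.382657
P(M+2) = 3 × 0.726^2 × 0.274^1 = 0.433256
P(M+4) = 3 × 0.726^1 × 0.274^2 = 0.163516
P(M+6) = 0.274^3 = 0.020571
The M+2 peak is largest (0.433256); scaling to 100 gives 88.32 : 100.00 : 37.74 : 4.75.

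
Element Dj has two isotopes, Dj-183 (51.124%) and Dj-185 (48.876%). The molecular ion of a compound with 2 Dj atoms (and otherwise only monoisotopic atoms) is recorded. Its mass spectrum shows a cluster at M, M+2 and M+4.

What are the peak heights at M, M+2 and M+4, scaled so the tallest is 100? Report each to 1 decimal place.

Each Dj atom is independently Dj-183 (p = 0.51124) or Dj-185 (q = 0.48876); the cluster is the binomial expansion (p + q)^2.
P(M) = 0.51124^2 = 0.261366
P(M+2) = 2 × 0.51124^1 × 0.48876^1 = 0.499747
P(M+4) = 0.48876^2 = 0.238886
The M+2 peak is largest (0.499747); scaling to 100 gives 52.3 : 100.0 : 47.8.

52.3 : 100.0 : 47.8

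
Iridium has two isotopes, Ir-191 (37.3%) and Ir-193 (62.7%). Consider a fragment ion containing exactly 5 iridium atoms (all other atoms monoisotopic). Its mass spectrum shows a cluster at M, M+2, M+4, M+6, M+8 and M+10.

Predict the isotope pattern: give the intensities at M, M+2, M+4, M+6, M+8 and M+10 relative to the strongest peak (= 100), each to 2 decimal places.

Each Ir atom is independently Ir-191 (p = 0.373) or Ir-193 (q = 0.627); the cluster is the binomial expansion (p + q)^5.
P(M) = 0.373^5 = 0.007220
P(M+2) = 5 × 0.373^4 × 0.627^1 = 0.060684
P(M+4) = 10 × 0.373^3 × 0.627^2 = 0.204015
P(M+6) = 10 × 0.373^2 × 0.627^3 = 0.342942
P(M+8) = 5 × 0.373^1 × 0.627^4 = 0.288237
P(M+10) = 0.627^5 = 0.096903
The M+6 peak is largest (0.342942); scaling to 100 gives 2.11 : 17.70 : 59.49 : 100.00 : 84.05 : 28.26.

2.11 : 17.70 : 59.49 : 100.00 : 84.05 : 28.26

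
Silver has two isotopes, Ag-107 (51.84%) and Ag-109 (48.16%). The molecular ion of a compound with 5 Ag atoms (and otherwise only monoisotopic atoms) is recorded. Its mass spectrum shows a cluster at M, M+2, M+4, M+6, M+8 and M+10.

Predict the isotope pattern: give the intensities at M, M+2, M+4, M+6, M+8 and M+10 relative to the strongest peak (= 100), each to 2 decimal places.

11.59 : 53.82 : 100.00 : 92.90 : 43.15 : 8.02

Each Ag atom is independently Ag-107 (p = 0.5184) or Ag-109 (q = 0.4816); the cluster is the binomial expansion (p + q)^5.
P(M) = 0.5184^5 = 0.037439
P(M+2) = 5 × 0.5184^4 × 0.4816^1 = 0.173907
P(M+4) = 10 × 0.5184^3 × 0.4816^2 = 0.323123
P(M+6) = 10 × 0.5184^2 × 0.4816^3 = 0.300185
P(M+8) = 5 × 0.5184^1 × 0.4816^4 = 0.139438
P(M+10) = 0.4816^5 = 0.025908
The M+4 peak is largest (0.323123); scaling to 100 gives 11.59 : 53.82 : 100.00 : 92.90 : 43.15 : 8.02.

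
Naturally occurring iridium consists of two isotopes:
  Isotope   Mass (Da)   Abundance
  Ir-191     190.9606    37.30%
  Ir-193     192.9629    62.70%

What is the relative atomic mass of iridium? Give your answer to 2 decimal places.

192.22 Da

Weight each isotope mass by its fractional abundance: 0.3730 × 190.9606 + 0.6270 × 192.9629
= 71.22830 + 120.98774 = 192.21604 Da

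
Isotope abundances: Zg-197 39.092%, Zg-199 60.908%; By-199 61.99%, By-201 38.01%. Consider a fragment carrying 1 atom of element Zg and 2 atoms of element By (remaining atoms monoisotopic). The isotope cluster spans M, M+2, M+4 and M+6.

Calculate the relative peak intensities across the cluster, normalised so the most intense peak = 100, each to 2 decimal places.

Element Zg pattern (n=1): 0.39092 : 0.60908
Element By pattern (n=2): 0.38427601 : 0.47124798 : 0.14447601
Convolve the two distributions (both contribute in 2-u steps):
  M: 0.39092×0.38427601 = 0.150221
  M+2: 0.39092×0.47124798 + 0.60908×0.38427601 = 0.418275
  M+4: 0.39092×0.14447601 + 0.60908×0.47124798 = 0.343506
  M+6: 0.60908×0.14447601 = 0.087997
Scale to base peak (0.418275) = 100: 35.91 : 100.00 : 82.12 : 21.04

35.91 : 100.00 : 82.12 : 21.04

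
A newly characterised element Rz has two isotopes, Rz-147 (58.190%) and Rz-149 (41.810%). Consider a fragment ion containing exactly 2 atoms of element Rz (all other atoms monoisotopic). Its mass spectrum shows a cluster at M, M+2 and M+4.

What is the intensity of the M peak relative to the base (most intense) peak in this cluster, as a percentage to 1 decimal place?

Binomial terms of (0.58190 + 0.41810)^2: M 0.3386, M+2 0.4866, M+4 0.1748 → M+2 is the base peak.
P(M+2) = C(2,1) × 0.58190^1 × 0.41810^1 = 2 × 0.5819 × 0.4181 = 0.486585 (base)
P(M) = C(2,0) × 0.58190^2 × 0.41810^0 = 1 × 0.33860761 × 1.0000 = 0.338608
Relative intensity = 0.338608 / 0.486585 × 100 = 69.6

69.6%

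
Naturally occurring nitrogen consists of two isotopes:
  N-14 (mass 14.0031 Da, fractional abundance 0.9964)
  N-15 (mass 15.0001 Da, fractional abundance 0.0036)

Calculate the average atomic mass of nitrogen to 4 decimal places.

Average mass = Σ (abundance × isotope mass) = 0.9964 × 14.0031 + 0.0036 × 15.0001
= 13.95269 + 0.05400 = 14.00669 Da

14.0067 Da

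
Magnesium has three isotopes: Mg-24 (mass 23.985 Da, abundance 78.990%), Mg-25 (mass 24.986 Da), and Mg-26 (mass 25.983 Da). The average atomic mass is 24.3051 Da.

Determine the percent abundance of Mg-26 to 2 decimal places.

11.01%

Let x and y be the fractions of Mg-25 and Mg-26. Then x + y = 1 − 0.78990 = 0.21010 and 24.986x + 25.983y = 24.3051 − 0.78990×23.985 = 5.3593485.
Substituting: 24.986x + 25.983(0.21010 − x) = 5.3593485
(24.986 − 25.983)x = -0.0996798  ⇒  x = 0.09998, y = 0.11012
Mg-25: 10.00%, Mg-26: 11.01%.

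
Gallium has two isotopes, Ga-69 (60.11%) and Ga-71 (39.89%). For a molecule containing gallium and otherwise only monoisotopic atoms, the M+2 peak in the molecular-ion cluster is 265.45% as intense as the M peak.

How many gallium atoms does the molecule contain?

4

For n independent Ga atoms, I(M+2)/I(M) = n · (abundance Ga-71) / (abundance Ga-69) = n · 0.3989/0.6011.
n = 2.6545 × 0.6011/0.3989 = 4.00 ≈ 4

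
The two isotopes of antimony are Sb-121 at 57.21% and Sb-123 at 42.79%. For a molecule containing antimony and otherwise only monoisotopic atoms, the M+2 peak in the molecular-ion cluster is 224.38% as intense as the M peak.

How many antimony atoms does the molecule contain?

3

For n independent Sb atoms, I(M+2)/I(M) = n · (abundance Sb-123) / (abundance Sb-121) = n · 0.4279/0.5721.
n = 2.2438 × 0.5721/0.4279 = 3.00 ≈ 3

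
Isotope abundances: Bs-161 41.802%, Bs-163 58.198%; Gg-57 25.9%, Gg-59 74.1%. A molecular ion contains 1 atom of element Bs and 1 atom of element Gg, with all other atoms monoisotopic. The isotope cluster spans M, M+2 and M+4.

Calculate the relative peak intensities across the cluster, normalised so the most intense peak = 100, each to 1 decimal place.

23.5 : 100.0 : 93.7

Element Bs pattern (n=1): 0.41802 : 0.58198
Element Gg pattern (n=1): 0.2590 : 0.7410
Convolve the two distributions (both contribute in 2-u steps):
  M: 0.41802×0.2590 = 0.108267
  M+2: 0.41802×0.7410 + 0.58198×0.2590 = 0.460486
  M+4: 0.58198×0.7410 = 0.431247
Scale to base peak (0.460486) = 100: 23.5 : 100.0 : 93.7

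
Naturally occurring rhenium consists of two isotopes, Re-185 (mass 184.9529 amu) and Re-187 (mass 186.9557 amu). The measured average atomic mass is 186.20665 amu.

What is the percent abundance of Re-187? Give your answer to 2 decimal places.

With x = fraction of Re-185 (so Re-187 is 1 − x):
184.9529·x + 186.9557·(1 − x) = 186.20665
(184.9529 − 186.9557)·x = 186.20665 − 186.9557
x = -0.74905 / -2.0028 = 0.37400 → 37.40% Re-185, 62.60% Re-187.

62.60%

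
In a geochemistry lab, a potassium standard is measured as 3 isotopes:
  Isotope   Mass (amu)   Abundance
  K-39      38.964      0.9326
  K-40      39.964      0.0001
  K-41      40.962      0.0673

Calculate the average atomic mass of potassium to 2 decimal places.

Ar = Σ fᵢ·mᵢ = 0.9326 × 38.964 + 0.0001 × 39.964 + 0.0673 × 40.962
= 36.3378 + 0.0040 + 2.7567 = 39.0985 amu

39.10 amu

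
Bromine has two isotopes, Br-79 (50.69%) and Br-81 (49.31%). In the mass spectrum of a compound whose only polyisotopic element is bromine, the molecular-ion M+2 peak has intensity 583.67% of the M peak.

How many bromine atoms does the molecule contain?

6

With n Br atoms, P(M+2)/P(M) = C(n,1)·p^(n−1)q / p^n = n·q/p = n · 0.4931/0.5069.
n = 5.8367 × 0.5069/0.4931 = 6.00 ≈ 6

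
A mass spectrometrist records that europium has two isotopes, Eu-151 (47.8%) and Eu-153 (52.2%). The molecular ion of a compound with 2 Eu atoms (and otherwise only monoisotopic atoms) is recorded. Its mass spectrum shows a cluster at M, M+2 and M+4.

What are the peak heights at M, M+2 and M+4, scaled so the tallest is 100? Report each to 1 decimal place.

45.8 : 100.0 : 54.6

Expanding (0.478 + 0.522)^2:
P(M) = 0.478^2 = 0.228484
P(M+2) = 2 × 0.478^1 × 0.522^1 = 0.499032
P(M+4) = 0.522^2 = 0.272484
The M+2 peak is largest (0.499032); scaling to 100 gives 45.8 : 100.0 : 54.6.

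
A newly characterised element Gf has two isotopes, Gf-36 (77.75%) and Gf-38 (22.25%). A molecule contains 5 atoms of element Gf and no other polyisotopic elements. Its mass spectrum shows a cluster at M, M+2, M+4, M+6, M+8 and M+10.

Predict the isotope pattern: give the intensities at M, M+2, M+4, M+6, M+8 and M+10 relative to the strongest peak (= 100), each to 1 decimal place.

69.9 : 100.0 : 57.2 : 16.4 : 2.3 : 0.1

Each Gf atom is independently Gf-36 (p = 0.7775) or Gf-38 (q = 0.2225); the cluster is the binomial expansion (p + q)^5.
P(M) = 0.7775^5 = 0.284120
P(M+2) = 5 × 0.7775^4 × 0.2225^1 = 0.406538
P(M+4) = 10 × 0.7775^3 × 0.2225^2 = 0.232681
P(M+6) = 10 × 0.7775^2 × 0.2225^3 = 0.066587
P(M+8) = 5 × 0.7775^1 × 0.2225^4 = 0.009528
P(M+10) = 0.2225^5 = 0.000545
The M+2 peak is largest (0.406538); scaling to 100 gives 69.9 : 100.0 : 57.2 : 16.4 : 2.3 : 0.1.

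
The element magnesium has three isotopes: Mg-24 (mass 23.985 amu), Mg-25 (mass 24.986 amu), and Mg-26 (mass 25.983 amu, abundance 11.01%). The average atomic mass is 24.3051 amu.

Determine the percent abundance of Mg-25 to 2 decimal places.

The remaining 88.99% is split between Mg-24 (fraction x) and Mg-25 (fraction 0.8899 − x).
Substituting: 23.985x + 24.986(0.8899 − x) = 21.4443717
(23.985 − 24.986)x = -0.7906697  ⇒  x = 0.78988, y = 0.10002
Mg-24: 78.99%, Mg-25: 10.00%.

10.00%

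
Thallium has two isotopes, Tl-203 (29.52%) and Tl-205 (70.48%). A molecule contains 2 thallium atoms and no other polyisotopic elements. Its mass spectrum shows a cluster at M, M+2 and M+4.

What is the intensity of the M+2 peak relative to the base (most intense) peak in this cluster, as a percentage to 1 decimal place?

83.8%

Binomial terms of (0.2952 + 0.7048)^2: M 0.0871, M+2 0.4161, M+4 0.4967 → M+4 is the base peak.
P(M+4) = C(2,2) × 0.2952^0 × 0.7048^2 = 1 × 1.0000 × 0.49674304 = 0.496743 (base)
P(M+2) = C(2,1) × 0.2952^1 × 0.7048^1 = 2 × 0.2952 × 0.7048 = 0.416114
Relative intensity = 0.416114 / 0.496743 × 100 = 83.8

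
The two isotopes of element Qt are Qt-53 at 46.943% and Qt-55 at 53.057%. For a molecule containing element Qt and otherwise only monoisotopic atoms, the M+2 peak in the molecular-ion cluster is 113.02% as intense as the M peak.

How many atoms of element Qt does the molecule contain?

1

For n independent Qt atoms, I(M+2)/I(M) = n · (abundance Qt-55) / (abundance Qt-53) = n · 0.53057/0.46943.
n = 1.1302 × 0.46943/0.53057 = 1.00 ≈ 1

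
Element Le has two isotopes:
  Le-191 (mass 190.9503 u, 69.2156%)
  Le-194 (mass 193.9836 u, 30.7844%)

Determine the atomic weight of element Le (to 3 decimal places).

191.884 u

Average mass = Σ (abundance × isotope mass) = 0.692156 × 190.9503 + 0.307844 × 193.9836
= 132.16740 + 59.71669 = 191.88409 u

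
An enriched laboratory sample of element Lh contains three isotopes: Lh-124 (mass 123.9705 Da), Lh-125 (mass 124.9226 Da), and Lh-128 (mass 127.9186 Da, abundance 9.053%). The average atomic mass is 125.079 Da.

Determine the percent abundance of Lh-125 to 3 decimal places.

Let x and y be the fractions of Lh-124 and Lh-125. Then x + y = 1 − 0.09053 = 0.90947 and 123.9705x + 124.9226y = 125.079 − 0.09053×127.9186 = 113.498529142.
Substituting: 123.9705x + 124.9226(0.90947 − x) = 113.498529142
(123.9705 − 124.9226)x = -0.11482788  ⇒  x = 0.12060, y = 0.78887
Lh-124: 12.060%, Lh-125: 78.887%.

78.887%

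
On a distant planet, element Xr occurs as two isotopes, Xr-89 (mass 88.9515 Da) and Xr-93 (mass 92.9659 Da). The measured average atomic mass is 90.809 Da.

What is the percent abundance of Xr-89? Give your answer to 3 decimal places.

With x = fraction of Xr-89 (so Xr-93 is 1 − x):
88.9515·x + 92.9659·(1 − x) = 90.809
(88.9515 − 92.9659)·x = 90.809 − 92.9659
x = -2.1569 / -4.0144 = 0.53729 → 53.729% Xr-89, 46.271% Xr-93.

53.729%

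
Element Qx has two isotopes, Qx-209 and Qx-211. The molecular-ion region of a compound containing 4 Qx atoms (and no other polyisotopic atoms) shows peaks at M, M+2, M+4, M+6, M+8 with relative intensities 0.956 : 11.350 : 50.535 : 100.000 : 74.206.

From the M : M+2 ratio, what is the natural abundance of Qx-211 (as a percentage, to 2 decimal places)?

74.80%

If p is the fraction of Qx that is Qx-209, then I(M+2)/I(M) = [C(4,1)·p^3·(1−p)] / p^4 = 4·(1−p)/p = 11.350/0.956 = 11.8724
(1−p)/p = 11.8724/4 = 2.9681  ⇒  p = 1/(1 + 2.9681) = 0.2520
Qx-209: 25.20%, Qx-211: 74.80%.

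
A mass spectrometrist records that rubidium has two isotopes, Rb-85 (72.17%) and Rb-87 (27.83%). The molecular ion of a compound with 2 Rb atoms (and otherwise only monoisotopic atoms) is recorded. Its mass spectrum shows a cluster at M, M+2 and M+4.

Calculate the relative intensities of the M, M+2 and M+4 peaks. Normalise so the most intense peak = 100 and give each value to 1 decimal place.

Each Rb atom is independently Rb-85 (p = 0.7217) or Rb-87 (q = 0.2783); the cluster is the binomial expansion (p + q)^2.
P(M) = 0.7217^2 = 0.520851
P(M+2) = 2 × 0.7217^1 × 0.2783^1 = 0.401698
P(M+4) = 0.2783^2 = 0.077451
The M peak is largest (0.520851); scaling to 100 gives 100.0 : 77.1 : 14.9.

100.0 : 77.1 : 14.9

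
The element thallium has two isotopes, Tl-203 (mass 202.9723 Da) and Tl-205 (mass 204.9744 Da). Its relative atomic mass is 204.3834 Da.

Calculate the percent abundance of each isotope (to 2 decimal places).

Writing the weighted mean with unknown fraction x of Tl-203:
202.9723·x + 204.9744·(1 − x) = 204.3834
(202.9723 − 204.9744)·x = 204.3834 − 204.9744
x = -0.5910 / -2.0021 = 0.29519 → 29.52% Tl-203, 70.48% Tl-205.

Tl-203: 29.52%, Tl-205: 70.48%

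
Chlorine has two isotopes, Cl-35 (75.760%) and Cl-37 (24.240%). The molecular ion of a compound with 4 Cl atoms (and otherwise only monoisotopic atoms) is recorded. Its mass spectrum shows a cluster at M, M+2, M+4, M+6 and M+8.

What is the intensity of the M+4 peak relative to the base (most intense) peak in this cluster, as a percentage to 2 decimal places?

47.99%

(0.75760 + 0.24240)^4 gives M 0.3294, M+2 0.4216, M+4 0.2023, M+6 0.0432, M+8 0.0035; the largest is M+2.
P(M+2) = C(4,1) × 0.75760^3 × 0.24240^1 = 4 × 0.4348304 × 0.2424 = 0.421612 (base)
P(M+4) = C(4,2) × 0.75760^2 × 0.24240^2 = 6 × 0.57395776 × 0.05875776 = 0.202347
Relative intensity = 0.202347 / 0.421612 × 100 = 47.99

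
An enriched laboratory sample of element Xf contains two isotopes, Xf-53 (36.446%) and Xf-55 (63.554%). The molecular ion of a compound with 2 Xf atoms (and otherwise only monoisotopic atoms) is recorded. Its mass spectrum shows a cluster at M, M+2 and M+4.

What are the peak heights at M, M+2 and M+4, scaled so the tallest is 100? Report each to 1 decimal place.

28.7 : 100.0 : 87.2

Each Xf atom is independently Xf-53 (p = 0.36446) or Xf-55 (q = 0.63554); the cluster is the binomial expansion (p + q)^2.
P(M) = 0.36446^2 = 0.132831
P(M+2) = 2 × 0.36446^1 × 0.63554^1 = 0.463258
P(M+4) = 0.63554^2 = 0.403911
The M+2 peak is largest (0.463258); scaling to 100 gives 28.7 : 100.0 : 87.2.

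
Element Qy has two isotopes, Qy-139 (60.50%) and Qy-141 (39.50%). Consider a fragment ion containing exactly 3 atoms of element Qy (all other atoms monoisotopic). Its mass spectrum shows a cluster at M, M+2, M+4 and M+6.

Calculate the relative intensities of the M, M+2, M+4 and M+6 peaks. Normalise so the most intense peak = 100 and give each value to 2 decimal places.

Each Qy atom is independently Qy-139 (p = 0.6050) or Qy-141 (q = 0.3950); the cluster is the binomial expansion (p + q)^3.
P(M) = 0.6050^3 = 0.221445
P(M+2) = 3 × 0.6050^2 × 0.3950^1 = 0.433740
P(M+4) = 3 × 0.6050^1 × 0.3950^2 = 0.283185
P(M+6) = 0.3950^3 = 0.061630
The M+2 peak is largest (0.433740); scaling to 100 gives 51.05 : 100.00 : 65.29 : 14.21.

51.05 : 100.00 : 65.29 : 14.21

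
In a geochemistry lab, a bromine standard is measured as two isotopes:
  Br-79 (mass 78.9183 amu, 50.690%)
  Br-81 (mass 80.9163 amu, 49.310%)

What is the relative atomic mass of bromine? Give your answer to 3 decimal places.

79.904 amu

Average mass = Σ (abundance × isotope mass) = 0.50690 × 78.9183 + 0.49310 × 80.9163
= 40.00369 + 39.89983 = 79.90352 amu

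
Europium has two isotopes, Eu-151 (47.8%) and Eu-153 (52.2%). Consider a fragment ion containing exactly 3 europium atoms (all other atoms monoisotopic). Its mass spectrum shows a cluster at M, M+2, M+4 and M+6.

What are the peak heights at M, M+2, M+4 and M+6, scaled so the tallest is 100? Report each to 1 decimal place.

28.0 : 91.6 : 100.0 : 36.4

Expanding (0.478 + 0.522)^3:
P(M) = 0.478^3 = 0.109215
P(M+2) = 3 × 0.478^2 × 0.522^1 = 0.357806
P(M+4) = 3 × 0.478^1 × 0.522^2 = 0.390742
P(M+6) = 0.522^3 = 0.142237
The M+4 peak is largest (0.390742); scaling to 100 gives 28.0 : 91.6 : 100.0 : 36.4.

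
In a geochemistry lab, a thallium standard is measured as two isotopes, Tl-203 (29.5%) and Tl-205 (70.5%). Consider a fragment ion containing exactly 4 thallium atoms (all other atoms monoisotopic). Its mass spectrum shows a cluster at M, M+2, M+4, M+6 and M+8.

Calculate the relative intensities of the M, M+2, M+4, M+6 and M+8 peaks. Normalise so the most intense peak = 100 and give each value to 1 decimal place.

The 4 Tl atoms are independent, so intensities follow the terms of (0.295 + 0.705)^4.
P(M) = 0.295^4 = 0.007573
P(M+2) = 4 × 0.295^3 × 0.705^1 = 0.072396
P(M+4) = 6 × 0.295^2 × 0.705^2 = 0.259522
P(M+6) = 4 × 0.295^1 × 0.705^3 = 0.413475
P(M+8) = 0.705^4 = 0.247034
The M+6 peak is largest (0.413475); scaling to 100 gives 1.8 : 17.5 : 62.8 : 100.0 : 59.7.

1.8 : 17.5 : 62.8 : 100.0 : 59.7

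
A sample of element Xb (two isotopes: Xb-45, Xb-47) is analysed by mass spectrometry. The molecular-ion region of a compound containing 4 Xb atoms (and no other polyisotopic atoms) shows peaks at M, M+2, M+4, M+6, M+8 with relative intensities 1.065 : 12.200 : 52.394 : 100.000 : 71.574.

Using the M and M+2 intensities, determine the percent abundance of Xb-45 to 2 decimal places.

Write p for the Xb-45 fraction. I(M+2)/I(M) = [C(4,1)·p^3·(1−p)] / p^4 = 4·(1−p)/p = 12.200/1.065 = 11.4554
(1−p)/p = 11.4554/4 = 2.8638  ⇒  p = 1/(1 + 2.8638) = 0.2588
Xb-45: 25.88%, Xb-47: 74.12%.

25.88%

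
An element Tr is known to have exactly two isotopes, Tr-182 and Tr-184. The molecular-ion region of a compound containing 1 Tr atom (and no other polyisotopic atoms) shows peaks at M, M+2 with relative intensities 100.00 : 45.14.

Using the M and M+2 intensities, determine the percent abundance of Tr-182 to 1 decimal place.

If p is the fraction of Tr that is Tr-182, then I(M+2)/I(M) = [C(1,1)·p^0·(1−p)] / p^1 = 1·(1−p)/p = 45.14/100.00 = 0.4514
(1−p)/p = 0.4514/1 = 0.4514  ⇒  p = 1/(1 + 0.4514) = 0.6890
Tr-182: 68.9%, Tr-184: 31.1%.

68.9%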